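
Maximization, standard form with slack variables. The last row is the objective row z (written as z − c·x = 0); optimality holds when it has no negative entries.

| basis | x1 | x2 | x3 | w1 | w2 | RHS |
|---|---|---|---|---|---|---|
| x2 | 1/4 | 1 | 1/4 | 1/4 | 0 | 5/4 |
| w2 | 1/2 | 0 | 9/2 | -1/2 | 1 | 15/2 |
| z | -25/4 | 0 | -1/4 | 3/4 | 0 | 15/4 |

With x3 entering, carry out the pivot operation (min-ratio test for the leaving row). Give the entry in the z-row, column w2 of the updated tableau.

1/18

Ratio test on column x3 — row 1: (5/4)/(1/4) = 5; row 2: (15/2)/(9/2) = 5/3. Minimum is 5/3 at row 2 (w2 leaves); pivot element 9/2.
Divide row 2 by 9/2; eliminate column x3 from the other rows.
z-row update in column w2: 0 − (-1/4)·(2/9) = 1/18.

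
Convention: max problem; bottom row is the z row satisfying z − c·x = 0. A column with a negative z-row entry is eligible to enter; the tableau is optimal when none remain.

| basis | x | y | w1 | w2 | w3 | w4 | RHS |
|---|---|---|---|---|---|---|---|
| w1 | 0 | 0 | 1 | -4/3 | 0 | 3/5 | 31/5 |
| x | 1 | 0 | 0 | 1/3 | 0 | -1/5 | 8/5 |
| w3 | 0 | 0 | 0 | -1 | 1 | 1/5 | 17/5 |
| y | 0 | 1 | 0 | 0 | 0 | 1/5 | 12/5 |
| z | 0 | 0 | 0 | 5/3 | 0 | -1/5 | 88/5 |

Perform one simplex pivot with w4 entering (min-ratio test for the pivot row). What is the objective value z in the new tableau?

Ratio test on column w4 — row 1: (31/5)/(3/5) = 31/3; row 2: entry -1/5 ≤ 0; row 3: (17/5)/(1/5) = 17; row 4: (12/5)/(1/5) = 12. Minimum is 31/3 at row 1 (w1 leaves); pivot element 3/5.
Pivot on row 1; the z-row RHS becomes 88/5 − (-1/5)·(31/3) = 59/3.

59/3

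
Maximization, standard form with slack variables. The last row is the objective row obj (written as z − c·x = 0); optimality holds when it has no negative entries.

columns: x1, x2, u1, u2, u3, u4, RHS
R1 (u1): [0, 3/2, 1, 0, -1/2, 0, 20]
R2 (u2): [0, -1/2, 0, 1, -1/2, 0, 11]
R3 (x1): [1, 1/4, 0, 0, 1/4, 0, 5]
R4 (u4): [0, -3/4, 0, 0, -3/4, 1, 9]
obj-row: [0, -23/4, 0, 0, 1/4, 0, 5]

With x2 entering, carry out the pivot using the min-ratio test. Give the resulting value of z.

245/3

Ratio test on column x2 — row 1: 20/(3/2) = 40/3; row 2: entry -1/2 ≤ 0; row 3: 5/(1/4) = 20; row 4: entry -3/4 ≤ 0. Minimum is 40/3 at row 1 (u1 leaves); pivot element 3/2.
Pivot on row 1; the obj-row RHS becomes 5 − (-23/4)·(40/3) = 245/3.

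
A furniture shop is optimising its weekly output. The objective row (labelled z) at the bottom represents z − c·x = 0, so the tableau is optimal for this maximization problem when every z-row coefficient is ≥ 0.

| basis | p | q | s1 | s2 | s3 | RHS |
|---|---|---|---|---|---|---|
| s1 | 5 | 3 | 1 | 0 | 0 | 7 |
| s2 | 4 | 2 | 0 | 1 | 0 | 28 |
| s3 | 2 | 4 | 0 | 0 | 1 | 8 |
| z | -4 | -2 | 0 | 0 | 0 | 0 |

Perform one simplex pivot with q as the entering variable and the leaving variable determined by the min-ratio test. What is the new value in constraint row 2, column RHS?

24

Ratio test on column q — row 1: 7/3 = 7/3; row 2: 28/2 = 14; row 3: 8/4 = 2. Minimum is 2 at row 3 (s3 leaves); pivot element 4.
Divide row 3 by 4; eliminate column q from the other rows.
Row 2 update in column RHS: 28 − 2·2 = 24.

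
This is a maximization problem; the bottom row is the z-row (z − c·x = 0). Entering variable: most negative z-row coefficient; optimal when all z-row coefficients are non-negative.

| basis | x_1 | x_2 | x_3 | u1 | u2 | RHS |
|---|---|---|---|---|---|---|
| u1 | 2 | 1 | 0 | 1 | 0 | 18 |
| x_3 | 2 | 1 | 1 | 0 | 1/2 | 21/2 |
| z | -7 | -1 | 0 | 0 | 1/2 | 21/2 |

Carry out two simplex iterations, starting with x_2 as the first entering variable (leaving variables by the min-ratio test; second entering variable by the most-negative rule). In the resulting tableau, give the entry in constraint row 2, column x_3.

1/2

Ratio test on column x_2 — row 1: 18/1 = 18; row 2: (21/2)/1 = 21/2. Minimum is 21/2 at row 2 (x_3 leaves); pivot element 1.
Divide row 2 by 1; eliminate column x_2 from the other rows.
Second iteration: most negative z-row entry is -5 in column x_1, so x_1 enters.
Ratio test on column x_1 — row 1: entry 0 ≤ 0; row 2: (21/2)/2 = 21/4. Minimum is 21/4 at row 2 (x_2 leaves); pivot element 2.
Divide row 2 by 2; eliminate column x_1 from the other rows.
After both pivots, the entry at constraint row 2, column x_3 is 1/2.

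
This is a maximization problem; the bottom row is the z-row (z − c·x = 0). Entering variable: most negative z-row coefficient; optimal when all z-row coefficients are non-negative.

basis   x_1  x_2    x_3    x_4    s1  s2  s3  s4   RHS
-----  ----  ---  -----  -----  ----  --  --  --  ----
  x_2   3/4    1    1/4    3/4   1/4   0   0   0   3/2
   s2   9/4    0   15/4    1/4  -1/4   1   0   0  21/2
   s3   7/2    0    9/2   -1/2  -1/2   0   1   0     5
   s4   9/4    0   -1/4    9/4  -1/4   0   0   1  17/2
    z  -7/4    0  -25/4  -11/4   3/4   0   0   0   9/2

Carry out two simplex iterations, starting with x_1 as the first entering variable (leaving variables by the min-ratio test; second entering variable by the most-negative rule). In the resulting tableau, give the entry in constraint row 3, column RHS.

10/9

Ratio test on column x_1 — row 1: (3/2)/(3/4) = 2; row 2: (21/2)/(9/4) = 14/3; row 3: 5/(7/2) = 10/7; row 4: (17/2)/(9/4) = 34/9. Minimum is 10/7 at row 3 (s3 leaves); pivot element 7/2.
Divide row 3 by 7/2; eliminate column x_1 from the other rows.
Second iteration: most negative z-row entry is -4 in column x_3, so x_3 enters.
Ratio test on column x_3 — row 1: entry -5/7 ≤ 0; row 2: (51/7)/(6/7) = 17/2; row 3: (10/7)/(9/7) = 10/9; row 4: entry -22/7 ≤ 0. Minimum is 10/9 at row 3 (x_1 leaves); pivot element 9/7.
Divide row 3 by 9/7; eliminate column x_3 from the other rows.
After both pivots, the entry at constraint row 3, column RHS is 10/9.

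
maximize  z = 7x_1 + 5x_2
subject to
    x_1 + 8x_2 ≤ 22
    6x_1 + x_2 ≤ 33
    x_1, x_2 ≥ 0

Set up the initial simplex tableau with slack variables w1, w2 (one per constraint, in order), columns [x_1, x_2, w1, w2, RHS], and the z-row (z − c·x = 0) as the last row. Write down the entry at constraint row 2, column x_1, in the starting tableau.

Constraint 2 has coefficient 6 on x_1.

6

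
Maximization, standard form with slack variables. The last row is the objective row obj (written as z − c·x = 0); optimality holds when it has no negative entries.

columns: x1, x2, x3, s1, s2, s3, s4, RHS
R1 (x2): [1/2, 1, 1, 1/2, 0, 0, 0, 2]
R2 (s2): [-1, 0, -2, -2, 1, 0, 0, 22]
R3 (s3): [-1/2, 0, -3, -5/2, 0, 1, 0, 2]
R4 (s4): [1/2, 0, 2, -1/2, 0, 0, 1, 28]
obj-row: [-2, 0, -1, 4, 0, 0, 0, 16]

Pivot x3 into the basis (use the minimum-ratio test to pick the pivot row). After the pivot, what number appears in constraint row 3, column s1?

-1

Ratio test on column x3 — row 1: 2/1 = 2; row 2: entry -2 ≤ 0; row 3: entry -3 ≤ 0; row 4: 28/2 = 14. Minimum is 2 at row 1 (x2 leaves); pivot element 1.
Divide row 1 by 1; eliminate column x3 from the other rows.
Row 3 update in column s1: -5/2 − (-3)·(1/2) = -1.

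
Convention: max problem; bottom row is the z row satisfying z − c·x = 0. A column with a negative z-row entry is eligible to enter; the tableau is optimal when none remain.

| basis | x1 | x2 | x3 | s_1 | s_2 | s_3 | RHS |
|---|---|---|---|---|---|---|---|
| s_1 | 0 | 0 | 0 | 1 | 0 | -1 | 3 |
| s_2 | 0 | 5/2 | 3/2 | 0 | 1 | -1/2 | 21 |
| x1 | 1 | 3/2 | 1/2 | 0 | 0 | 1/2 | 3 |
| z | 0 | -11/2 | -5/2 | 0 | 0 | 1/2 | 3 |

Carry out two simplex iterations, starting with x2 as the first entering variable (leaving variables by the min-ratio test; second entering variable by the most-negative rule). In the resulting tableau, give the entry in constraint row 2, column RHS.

Ratio test on column x2 — row 1: entry 0 ≤ 0; row 2: 21/(5/2) = 42/5; row 3: 3/(3/2) = 2. Minimum is 2 at row 3 (x1 leaves); pivot element 3/2.
Divide row 3 by 3/2; eliminate column x2 from the other rows.
Second iteration: most negative z-row entry is -2/3 in column x3, so x3 enters.
Ratio test on column x3 — row 1: entry 0 ≤ 0; row 2: 16/(2/3) = 24; row 3: 2/(1/3) = 6. Minimum is 6 at row 3 (x2 leaves); pivot element 1/3.
Divide row 3 by 1/3; eliminate column x3 from the other rows.
After both pivots, the entry at constraint row 2, column RHS is 12.

12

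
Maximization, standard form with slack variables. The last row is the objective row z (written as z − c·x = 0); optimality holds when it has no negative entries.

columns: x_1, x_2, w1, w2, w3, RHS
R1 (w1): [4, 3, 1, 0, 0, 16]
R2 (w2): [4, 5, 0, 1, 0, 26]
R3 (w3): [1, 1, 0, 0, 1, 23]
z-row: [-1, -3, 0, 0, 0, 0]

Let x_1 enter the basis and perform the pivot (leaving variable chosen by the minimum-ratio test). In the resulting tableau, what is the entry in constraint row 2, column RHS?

Ratio test on column x_1 — row 1: 16/4 = 4; row 2: 26/4 = 13/2; row 3: 23/1 = 23. Minimum is 4 at row 1 (w1 leaves); pivot element 4.
Divide row 1 by 4; eliminate column x_1 from the other rows.
Row 2 update in column RHS: 26 − 4·4 = 10.

10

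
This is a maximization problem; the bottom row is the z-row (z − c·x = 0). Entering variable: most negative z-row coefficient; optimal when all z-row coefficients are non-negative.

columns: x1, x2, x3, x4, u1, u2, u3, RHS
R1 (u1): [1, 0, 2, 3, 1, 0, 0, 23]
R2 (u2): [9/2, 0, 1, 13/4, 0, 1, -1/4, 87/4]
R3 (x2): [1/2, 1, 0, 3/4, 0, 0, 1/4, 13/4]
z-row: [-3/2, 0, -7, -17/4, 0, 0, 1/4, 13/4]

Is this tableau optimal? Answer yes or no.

The z-row has a negative entry -7 in column x3, so it is not optimal.

no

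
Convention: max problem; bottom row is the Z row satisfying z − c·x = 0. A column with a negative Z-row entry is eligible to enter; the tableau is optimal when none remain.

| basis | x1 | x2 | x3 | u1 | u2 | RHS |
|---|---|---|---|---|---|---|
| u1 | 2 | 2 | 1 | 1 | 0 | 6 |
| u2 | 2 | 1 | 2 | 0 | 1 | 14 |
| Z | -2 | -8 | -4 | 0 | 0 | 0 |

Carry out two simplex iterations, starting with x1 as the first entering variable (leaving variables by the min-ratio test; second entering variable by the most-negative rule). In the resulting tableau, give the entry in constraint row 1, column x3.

1/2

Ratio test on column x1 — row 1: 6/2 = 3; row 2: 14/2 = 7. Minimum is 3 at row 1 (u1 leaves); pivot element 2.
Divide row 1 by 2; eliminate column x1 from the other rows.
Second iteration: most negative Z-row entry is -6 in column x2, so x2 enters.
Ratio test on column x2 — row 1: 3/1 = 3; row 2: entry -1 ≤ 0. Minimum is 3 at row 1 (x1 leaves); pivot element 1.
Divide row 1 by 1; eliminate column x2 from the other rows.
After both pivots, the entry at constraint row 1, column x3 is 1/2.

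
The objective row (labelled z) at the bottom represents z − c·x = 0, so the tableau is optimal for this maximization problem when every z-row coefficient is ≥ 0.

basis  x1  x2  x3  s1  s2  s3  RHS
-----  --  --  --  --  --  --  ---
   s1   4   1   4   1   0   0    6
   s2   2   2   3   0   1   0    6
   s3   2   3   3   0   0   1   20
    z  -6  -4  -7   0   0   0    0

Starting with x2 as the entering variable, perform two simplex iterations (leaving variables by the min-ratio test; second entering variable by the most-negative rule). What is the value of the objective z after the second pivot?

Ratio test on column x2 — row 1: 6/1 = 6; row 2: 6/2 = 3; row 3: 20/3 = 20/3. Minimum is 3 at row 2 (s2 leaves); pivot element 2.
Pivot on row 2; the z-row RHS becomes 0 − (-4)·3 = 12.
Next entering variable (most negative z-row entry -2): x1.
Ratio test on column x1 — row 1: 3/3 = 1; row 2: 3/1 = 3; row 3: entry -1 ≤ 0. Minimum is 1 at row 1 (s1 leaves); pivot element 3.
After the second pivot the z-row RHS is 12 − (-2)·1 = 14.

14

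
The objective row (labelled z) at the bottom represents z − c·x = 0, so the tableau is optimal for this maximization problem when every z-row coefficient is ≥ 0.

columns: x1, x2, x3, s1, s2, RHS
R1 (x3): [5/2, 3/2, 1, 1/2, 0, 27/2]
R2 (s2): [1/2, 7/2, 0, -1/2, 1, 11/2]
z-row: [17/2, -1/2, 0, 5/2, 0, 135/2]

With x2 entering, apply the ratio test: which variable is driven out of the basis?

Column x2 entries and ratios — x3: (27/2)/(3/2) = 9; s2: (11/2)/(7/2) = 11/7.
Smallest ratio is 11/7 in the row of s2, so s2 leaves.

s2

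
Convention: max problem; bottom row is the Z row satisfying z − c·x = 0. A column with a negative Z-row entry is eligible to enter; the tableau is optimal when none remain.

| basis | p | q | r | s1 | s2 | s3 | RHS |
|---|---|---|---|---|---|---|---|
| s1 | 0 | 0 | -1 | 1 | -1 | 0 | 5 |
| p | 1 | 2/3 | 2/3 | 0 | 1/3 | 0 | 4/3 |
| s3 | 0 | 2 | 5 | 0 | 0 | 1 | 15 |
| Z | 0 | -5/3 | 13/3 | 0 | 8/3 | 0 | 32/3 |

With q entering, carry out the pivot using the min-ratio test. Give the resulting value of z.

14

Ratio test on column q — row 1: entry 0 ≤ 0; row 2: (4/3)/(2/3) = 2; row 3: 15/2 = 15/2. Minimum is 2 at row 2 (p leaves); pivot element 2/3.
Pivot on row 2; the Z-row RHS becomes 32/3 − (-5/3)·2 = 14.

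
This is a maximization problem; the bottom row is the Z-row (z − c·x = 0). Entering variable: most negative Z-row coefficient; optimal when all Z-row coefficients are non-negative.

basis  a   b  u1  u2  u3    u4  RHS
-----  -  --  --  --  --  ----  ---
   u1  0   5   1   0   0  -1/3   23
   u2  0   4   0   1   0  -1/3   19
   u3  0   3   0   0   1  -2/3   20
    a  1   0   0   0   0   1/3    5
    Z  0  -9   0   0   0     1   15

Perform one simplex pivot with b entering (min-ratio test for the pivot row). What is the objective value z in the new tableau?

Ratio test on column b — row 1: 23/5 = 23/5; row 2: 19/4 = 19/4; row 3: 20/3 = 20/3; row 4: entry 0 ≤ 0. Minimum is 23/5 at row 1 (u1 leaves); pivot element 5.
Pivot on row 1; the Z-row RHS becomes 15 − (-9)·(23/5) = 282/5.

282/5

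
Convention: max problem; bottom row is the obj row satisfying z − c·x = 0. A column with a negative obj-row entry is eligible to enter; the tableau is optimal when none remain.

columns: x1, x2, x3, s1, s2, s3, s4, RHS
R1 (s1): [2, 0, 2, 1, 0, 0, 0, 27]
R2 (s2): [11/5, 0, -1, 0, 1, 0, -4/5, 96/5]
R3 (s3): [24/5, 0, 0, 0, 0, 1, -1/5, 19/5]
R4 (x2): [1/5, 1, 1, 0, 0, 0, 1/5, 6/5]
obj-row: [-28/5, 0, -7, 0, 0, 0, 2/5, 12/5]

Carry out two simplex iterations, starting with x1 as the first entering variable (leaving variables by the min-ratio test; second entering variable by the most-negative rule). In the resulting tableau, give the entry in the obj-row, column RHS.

Ratio test on column x1 — row 1: 27/2 = 27/2; row 2: (96/5)/(11/5) = 96/11; row 3: (19/5)/(24/5) = 19/24; row 4: (6/5)/(1/5) = 6. Minimum is 19/24 at row 3 (s3 leaves); pivot element 24/5.
Divide row 3 by 24/5; eliminate column x1 from the other rows.
Second iteration: most negative obj-row entry is -7 in column x3, so x3 enters.
Ratio test on column x3 — row 1: (305/12)/2 = 305/24; row 2: entry -1 ≤ 0; row 3: entry 0 ≤ 0; row 4: (25/24)/1 = 25/24. Minimum is 25/24 at row 4 (x2 leaves); pivot element 1.
Divide row 4 by 1; eliminate column x3 from the other rows.
After both pivots, the entry at the obj-row, column RHS is 113/8.

113/8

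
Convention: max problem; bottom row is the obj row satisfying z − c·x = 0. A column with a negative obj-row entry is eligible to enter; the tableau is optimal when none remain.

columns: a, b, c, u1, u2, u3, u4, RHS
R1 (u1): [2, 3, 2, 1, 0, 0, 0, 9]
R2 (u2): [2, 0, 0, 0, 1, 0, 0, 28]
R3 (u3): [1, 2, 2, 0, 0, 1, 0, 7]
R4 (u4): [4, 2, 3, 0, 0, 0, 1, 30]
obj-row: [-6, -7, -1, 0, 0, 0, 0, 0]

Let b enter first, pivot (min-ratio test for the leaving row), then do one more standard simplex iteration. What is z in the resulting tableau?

Ratio test on column b — row 1: 9/3 = 3; row 2: entry 0 ≤ 0; row 3: 7/2 = 7/2; row 4: 30/2 = 15. Minimum is 3 at row 1 (u1 leaves); pivot element 3.
Pivot on row 1; the obj-row RHS becomes 0 − (-7)·3 = 21.
Next entering variable (most negative obj-row entry -4/3): a.
Ratio test on column a — row 1: 3/(2/3) = 9/2; row 2: 28/2 = 14; row 3: entry -1/3 ≤ 0; row 4: 24/(8/3) = 9. Minimum is 9/2 at row 1 (b leaves); pivot element 2/3.
After the second pivot the obj-row RHS is 21 − (-4/3)·(9/2) = 27.

27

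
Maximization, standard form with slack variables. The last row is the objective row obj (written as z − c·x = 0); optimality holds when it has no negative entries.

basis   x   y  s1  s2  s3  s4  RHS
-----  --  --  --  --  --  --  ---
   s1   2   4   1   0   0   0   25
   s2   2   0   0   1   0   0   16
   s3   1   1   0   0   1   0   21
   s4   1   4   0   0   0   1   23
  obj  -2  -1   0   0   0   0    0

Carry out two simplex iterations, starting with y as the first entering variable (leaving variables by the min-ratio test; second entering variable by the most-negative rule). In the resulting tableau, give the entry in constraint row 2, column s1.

-2

Ratio test on column y — row 1: 25/4 = 25/4; row 2: entry 0 ≤ 0; row 3: 21/1 = 21; row 4: 23/4 = 23/4. Minimum is 23/4 at row 4 (s4 leaves); pivot element 4.
Divide row 4 by 4; eliminate column y from the other rows.
Second iteration: most negative obj-row entry is -7/4 in column x, so x enters.
Ratio test on column x — row 1: 2/1 = 2; row 2: 16/2 = 8; row 3: (61/4)/(3/4) = 61/3; row 4: (23/4)/(1/4) = 23. Minimum is 2 at row 1 (s1 leaves); pivot element 1.
Divide row 1 by 1; eliminate column x from the other rows.
After both pivots, the entry at constraint row 2, column s1 is -2.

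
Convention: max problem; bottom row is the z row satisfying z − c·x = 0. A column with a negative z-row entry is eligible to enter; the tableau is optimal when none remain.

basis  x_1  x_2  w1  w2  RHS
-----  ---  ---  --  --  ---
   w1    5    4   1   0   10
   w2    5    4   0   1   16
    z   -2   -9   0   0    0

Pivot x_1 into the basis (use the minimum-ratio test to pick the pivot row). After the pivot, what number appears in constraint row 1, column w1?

1/5

Ratio test on column x_1 — row 1: 10/5 = 2; row 2: 16/5 = 16/5. Minimum is 2 at row 1 (w1 leaves); pivot element 5.
Divide row 1 by 5; eliminate column x_1 from the other rows.
In the new row 1, the w1 entry is the old entry divided by the pivot: 1/5 = 1/5.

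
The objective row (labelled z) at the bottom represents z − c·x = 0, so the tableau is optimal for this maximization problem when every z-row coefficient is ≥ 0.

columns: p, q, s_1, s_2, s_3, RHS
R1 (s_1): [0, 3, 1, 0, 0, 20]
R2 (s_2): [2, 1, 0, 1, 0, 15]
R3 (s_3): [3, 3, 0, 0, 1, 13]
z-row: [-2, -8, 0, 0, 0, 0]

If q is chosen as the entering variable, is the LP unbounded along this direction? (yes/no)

Column q has positive entries in row(s) 1, 2, 3, so the ratio test bounds it — not unbounded.

no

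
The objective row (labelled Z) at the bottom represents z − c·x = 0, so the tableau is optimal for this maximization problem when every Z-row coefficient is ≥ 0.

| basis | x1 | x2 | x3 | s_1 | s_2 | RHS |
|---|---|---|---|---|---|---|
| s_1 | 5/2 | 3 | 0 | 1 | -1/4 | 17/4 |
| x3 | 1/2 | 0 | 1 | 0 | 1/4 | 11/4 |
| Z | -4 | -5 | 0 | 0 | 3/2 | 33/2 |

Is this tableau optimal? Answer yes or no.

no

The Z-row has a negative entry -5 in column x2, so it is not optimal.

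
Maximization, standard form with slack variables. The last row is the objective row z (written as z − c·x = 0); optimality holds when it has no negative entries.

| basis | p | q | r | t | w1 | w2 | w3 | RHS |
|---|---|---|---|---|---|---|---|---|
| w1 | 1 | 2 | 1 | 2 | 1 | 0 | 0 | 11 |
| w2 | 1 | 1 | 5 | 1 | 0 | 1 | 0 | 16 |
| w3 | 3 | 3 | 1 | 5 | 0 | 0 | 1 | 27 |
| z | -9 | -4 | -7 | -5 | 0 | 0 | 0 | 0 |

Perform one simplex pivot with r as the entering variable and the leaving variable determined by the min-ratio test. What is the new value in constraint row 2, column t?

Ratio test on column r — row 1: 11/1 = 11; row 2: 16/5 = 16/5; row 3: 27/1 = 27. Minimum is 16/5 at row 2 (w2 leaves); pivot element 5.
Divide row 2 by 5; eliminate column r from the other rows.
In the new row 2, the t entry is the old entry divided by the pivot: 1/5 = 1/5.

1/5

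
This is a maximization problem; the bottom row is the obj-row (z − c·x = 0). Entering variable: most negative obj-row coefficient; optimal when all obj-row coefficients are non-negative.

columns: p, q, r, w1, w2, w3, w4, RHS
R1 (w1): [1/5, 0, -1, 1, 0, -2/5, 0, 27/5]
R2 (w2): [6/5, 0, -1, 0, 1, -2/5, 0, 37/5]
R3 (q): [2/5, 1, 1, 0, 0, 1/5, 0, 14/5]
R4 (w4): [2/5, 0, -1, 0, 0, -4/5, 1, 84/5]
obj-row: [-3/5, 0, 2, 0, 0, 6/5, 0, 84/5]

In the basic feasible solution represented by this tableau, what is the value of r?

r is not in the basis, so in the current basic feasible solution r = 0.

0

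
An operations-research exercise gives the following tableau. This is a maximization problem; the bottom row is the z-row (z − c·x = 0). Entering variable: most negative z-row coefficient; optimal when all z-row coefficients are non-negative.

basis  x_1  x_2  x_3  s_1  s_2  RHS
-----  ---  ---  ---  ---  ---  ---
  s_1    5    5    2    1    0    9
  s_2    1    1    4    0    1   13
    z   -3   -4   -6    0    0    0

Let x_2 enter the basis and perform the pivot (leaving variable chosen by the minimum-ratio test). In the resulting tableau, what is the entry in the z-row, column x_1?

1

Ratio test on column x_2 — row 1: 9/5 = 9/5; row 2: 13/1 = 13. Minimum is 9/5 at row 1 (s_1 leaves); pivot element 5.
Divide row 1 by 5; eliminate column x_2 from the other rows.
z-row update in column x_1: -3 − (-4)·1 = 1.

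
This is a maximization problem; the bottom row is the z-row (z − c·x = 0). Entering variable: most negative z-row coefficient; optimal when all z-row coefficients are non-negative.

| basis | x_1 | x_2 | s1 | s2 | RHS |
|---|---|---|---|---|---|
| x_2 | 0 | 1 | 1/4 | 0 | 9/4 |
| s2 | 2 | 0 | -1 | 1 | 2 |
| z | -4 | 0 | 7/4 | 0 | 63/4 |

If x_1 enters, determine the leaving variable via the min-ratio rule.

Column x_1 entries and ratios — x_2: 0 ≤ 0, skip; s2: 2/2 = 1.
Smallest ratio is 1 in the row of s2, so s2 leaves.

s2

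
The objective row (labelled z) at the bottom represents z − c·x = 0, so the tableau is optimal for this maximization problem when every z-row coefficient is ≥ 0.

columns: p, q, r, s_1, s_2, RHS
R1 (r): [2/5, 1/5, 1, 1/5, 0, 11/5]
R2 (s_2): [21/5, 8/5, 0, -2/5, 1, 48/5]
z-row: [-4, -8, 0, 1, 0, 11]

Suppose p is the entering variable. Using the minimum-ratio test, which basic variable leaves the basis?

s_2

Column p entries and ratios — r: (11/5)/(2/5) = 11/2; s_2: (48/5)/(21/5) = 16/7.
Smallest ratio is 16/7 in the row of s_2, so s_2 leaves.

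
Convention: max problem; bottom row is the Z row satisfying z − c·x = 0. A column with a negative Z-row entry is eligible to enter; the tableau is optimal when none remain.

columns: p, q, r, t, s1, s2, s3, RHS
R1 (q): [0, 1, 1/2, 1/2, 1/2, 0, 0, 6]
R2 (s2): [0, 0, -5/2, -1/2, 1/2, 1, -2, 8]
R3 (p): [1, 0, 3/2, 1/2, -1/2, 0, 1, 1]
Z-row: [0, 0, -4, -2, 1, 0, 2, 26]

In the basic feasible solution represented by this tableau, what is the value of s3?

0

s3 is not in the basis, so in the current basic feasible solution s3 = 0.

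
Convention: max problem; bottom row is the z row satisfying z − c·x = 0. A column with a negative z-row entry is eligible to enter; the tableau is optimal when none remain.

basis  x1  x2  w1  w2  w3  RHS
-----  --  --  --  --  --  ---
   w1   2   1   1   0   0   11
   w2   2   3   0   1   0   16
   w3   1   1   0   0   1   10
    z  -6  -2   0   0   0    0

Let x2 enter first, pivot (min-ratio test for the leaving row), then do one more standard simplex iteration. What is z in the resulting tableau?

Ratio test on column x2 — row 1: 11/1 = 11; row 2: 16/3 = 16/3; row 3: 10/1 = 10. Minimum is 16/3 at row 2 (w2 leaves); pivot element 3.
Pivot on row 2; the z-row RHS becomes 0 − (-2)·(16/3) = 32/3.
Next entering variable (most negative z-row entry -14/3): x1.
Ratio test on column x1 — row 1: (17/3)/(4/3) = 17/4; row 2: (16/3)/(2/3) = 8; row 3: (14/3)/(1/3) = 14. Minimum is 17/4 at row 1 (w1 leaves); pivot element 4/3.
After the second pivot the z-row RHS is 32/3 − (-14/3)·(17/4) = 61/2.

61/2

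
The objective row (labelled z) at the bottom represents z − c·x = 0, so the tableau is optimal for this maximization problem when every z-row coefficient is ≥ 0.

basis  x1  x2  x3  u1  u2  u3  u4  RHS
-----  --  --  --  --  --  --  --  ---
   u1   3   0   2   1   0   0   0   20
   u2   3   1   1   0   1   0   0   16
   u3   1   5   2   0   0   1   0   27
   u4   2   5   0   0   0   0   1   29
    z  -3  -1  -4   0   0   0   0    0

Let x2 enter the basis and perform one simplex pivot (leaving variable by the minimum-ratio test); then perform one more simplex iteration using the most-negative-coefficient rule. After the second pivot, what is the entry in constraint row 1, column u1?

1/2

Ratio test on column x2 — row 1: entry 0 ≤ 0; row 2: 16/1 = 16; row 3: 27/5 = 27/5; row 4: 29/5 = 29/5. Minimum is 27/5 at row 3 (u3 leaves); pivot element 5.
Divide row 3 by 5; eliminate column x2 from the other rows.
Second iteration: most negative z-row entry is -18/5 in column x3, so x3 enters.
Ratio test on column x3 — row 1: 20/2 = 10; row 2: (53/5)/(3/5) = 53/3; row 3: (27/5)/(2/5) = 27/2; row 4: entry -2 ≤ 0. Minimum is 10 at row 1 (u1 leaves); pivot element 2.
Divide row 1 by 2; eliminate column x3 from the other rows.
After both pivots, the entry at constraint row 1, column u1 is 1/2.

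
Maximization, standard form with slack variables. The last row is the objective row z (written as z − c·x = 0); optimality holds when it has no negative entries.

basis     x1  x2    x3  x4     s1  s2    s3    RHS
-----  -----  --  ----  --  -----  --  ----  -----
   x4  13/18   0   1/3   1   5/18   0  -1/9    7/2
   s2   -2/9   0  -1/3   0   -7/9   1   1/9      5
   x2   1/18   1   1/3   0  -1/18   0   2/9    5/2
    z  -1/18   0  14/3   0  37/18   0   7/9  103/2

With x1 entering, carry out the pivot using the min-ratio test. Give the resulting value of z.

Ratio test on column x1 — row 1: (7/2)/(13/18) = 63/13; row 2: entry -2/9 ≤ 0; row 3: (5/2)/(1/18) = 45. Minimum is 63/13 at row 1 (x4 leaves); pivot element 13/18.
Pivot on row 1; the z-row RHS becomes 103/2 − (-1/18)·(63/13) = 673/13.

673/13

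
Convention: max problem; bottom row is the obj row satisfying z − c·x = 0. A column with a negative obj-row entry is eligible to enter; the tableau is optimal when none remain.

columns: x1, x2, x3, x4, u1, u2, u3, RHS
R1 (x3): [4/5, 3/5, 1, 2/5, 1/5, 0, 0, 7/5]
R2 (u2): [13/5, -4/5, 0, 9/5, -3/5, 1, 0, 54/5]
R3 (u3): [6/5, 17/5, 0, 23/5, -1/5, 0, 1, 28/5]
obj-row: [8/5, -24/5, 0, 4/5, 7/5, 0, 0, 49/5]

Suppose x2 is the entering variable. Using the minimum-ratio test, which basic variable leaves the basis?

u3

Column x2 entries and ratios — x3: (7/5)/(3/5) = 7/3; u2: -4/5 ≤ 0, skip; u3: (28/5)/(17/5) = 28/17.
Smallest ratio is 28/17 in the row of u3, so u3 leaves.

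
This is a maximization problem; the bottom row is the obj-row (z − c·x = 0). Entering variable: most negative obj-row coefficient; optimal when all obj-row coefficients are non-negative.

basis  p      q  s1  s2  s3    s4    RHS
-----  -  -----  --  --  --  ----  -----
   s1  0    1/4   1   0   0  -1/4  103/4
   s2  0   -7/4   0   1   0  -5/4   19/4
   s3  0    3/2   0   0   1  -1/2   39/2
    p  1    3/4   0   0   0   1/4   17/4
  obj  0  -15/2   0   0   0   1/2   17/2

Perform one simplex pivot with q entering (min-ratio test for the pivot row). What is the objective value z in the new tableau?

Ratio test on column q — row 1: (103/4)/(1/4) = 103; row 2: entry -7/4 ≤ 0; row 3: (39/2)/(3/2) = 13; row 4: (17/4)/(3/4) = 17/3. Minimum is 17/3 at row 4 (p leaves); pivot element 3/4.
Pivot on row 4; the obj-row RHS becomes 17/2 − (-15/2)·(17/3) = 51.

51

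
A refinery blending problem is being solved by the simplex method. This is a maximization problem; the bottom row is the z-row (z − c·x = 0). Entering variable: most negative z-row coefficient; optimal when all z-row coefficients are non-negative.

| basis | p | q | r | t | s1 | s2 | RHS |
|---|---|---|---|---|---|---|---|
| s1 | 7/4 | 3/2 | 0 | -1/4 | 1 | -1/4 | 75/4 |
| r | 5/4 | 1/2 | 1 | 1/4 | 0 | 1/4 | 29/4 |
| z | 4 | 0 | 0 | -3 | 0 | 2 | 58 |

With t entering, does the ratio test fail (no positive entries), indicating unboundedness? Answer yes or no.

no

Column t has positive entries in row(s) 2, so the ratio test bounds it — not unbounded.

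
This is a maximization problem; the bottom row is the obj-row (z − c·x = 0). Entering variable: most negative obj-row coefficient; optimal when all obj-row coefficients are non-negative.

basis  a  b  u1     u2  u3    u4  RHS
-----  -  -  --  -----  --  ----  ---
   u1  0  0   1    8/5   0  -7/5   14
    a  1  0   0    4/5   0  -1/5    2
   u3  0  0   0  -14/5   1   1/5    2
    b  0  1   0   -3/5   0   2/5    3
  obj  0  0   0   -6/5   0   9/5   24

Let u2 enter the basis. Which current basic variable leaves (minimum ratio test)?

Column u2 entries and ratios — u1: 14/(8/5) = 35/4; a: 2/(4/5) = 5/2; u3: -14/5 ≤ 0, skip; b: -3/5 ≤ 0, skip.
Smallest ratio is 5/2 in the row of a, so a leaves.

a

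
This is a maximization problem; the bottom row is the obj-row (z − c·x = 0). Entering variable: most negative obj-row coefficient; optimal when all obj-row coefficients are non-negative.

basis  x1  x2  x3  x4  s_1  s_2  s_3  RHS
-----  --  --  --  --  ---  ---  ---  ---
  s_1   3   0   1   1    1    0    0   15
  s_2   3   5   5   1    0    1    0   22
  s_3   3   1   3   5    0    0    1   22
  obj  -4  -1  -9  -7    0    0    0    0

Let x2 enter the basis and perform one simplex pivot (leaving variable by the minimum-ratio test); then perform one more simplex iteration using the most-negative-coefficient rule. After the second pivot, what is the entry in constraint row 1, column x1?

12/5

Ratio test on column x2 — row 1: entry 0 ≤ 0; row 2: 22/5 = 22/5; row 3: 22/1 = 22. Minimum is 22/5 at row 2 (s_2 leaves); pivot element 5.
Divide row 2 by 5; eliminate column x2 from the other rows.
Second iteration: most negative obj-row entry is -8 in column x3, so x3 enters.
Ratio test on column x3 — row 1: 15/1 = 15; row 2: (22/5)/1 = 22/5; row 3: (88/5)/2 = 44/5. Minimum is 22/5 at row 2 (x2 leaves); pivot element 1.
Divide row 2 by 1; eliminate column x3 from the other rows.
After both pivots, the entry at constraint row 1, column x1 is 12/5.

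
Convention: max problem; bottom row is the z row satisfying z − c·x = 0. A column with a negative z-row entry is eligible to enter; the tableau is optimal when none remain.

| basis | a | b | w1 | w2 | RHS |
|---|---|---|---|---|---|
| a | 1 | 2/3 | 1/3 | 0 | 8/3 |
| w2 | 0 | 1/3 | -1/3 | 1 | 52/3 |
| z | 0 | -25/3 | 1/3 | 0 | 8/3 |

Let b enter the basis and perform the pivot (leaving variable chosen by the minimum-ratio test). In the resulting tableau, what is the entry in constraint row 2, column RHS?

Ratio test on column b — row 1: (8/3)/(2/3) = 4; row 2: (52/3)/(1/3) = 52. Minimum is 4 at row 1 (a leaves); pivot element 2/3.
Divide row 1 by 2/3; eliminate column b from the other rows.
Row 2 update in column RHS: 52/3 − (1/3)·4 = 16.

16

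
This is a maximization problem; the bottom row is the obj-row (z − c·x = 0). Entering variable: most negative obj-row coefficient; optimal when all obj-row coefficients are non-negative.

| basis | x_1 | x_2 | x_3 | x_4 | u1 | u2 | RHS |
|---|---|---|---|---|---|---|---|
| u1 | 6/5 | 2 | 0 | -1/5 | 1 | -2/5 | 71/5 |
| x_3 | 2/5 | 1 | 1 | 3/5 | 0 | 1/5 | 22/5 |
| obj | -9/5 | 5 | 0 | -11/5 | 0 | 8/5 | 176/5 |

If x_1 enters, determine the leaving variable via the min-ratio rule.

Column x_1 entries and ratios — u1: (71/5)/(6/5) = 71/6; x_3: (22/5)/(2/5) = 11.
Smallest ratio is 11 in the row of x_3, so x_3 leaves.

x_3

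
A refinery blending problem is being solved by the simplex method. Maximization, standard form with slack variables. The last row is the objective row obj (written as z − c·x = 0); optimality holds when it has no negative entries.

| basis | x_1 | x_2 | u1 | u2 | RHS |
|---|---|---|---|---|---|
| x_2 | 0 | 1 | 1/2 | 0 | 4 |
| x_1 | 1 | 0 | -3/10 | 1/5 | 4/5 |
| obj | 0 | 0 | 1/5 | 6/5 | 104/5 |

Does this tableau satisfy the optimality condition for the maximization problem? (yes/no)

Every obj-row coefficient is ≥ 0, so the tableau is optimal.

yes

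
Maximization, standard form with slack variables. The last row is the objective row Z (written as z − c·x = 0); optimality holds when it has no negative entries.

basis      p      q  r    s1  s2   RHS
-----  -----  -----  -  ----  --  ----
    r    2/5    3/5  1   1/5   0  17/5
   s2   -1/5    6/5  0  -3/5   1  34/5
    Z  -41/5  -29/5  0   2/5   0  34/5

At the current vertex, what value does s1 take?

s1 is not in the basis, so in the current basic feasible solution s1 = 0.

0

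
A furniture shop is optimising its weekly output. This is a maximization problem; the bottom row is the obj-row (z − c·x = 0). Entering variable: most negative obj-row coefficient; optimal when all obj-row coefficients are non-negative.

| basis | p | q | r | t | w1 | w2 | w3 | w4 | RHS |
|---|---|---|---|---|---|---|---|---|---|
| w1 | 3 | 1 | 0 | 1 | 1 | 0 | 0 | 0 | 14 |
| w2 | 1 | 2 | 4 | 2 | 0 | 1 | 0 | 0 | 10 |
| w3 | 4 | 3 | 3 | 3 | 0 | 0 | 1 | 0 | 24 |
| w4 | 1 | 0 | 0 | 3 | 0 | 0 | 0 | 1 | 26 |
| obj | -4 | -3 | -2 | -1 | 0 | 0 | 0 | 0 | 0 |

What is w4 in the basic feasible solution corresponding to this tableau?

26

w4 is basic (row 4); its value is the RHS of that row, 26.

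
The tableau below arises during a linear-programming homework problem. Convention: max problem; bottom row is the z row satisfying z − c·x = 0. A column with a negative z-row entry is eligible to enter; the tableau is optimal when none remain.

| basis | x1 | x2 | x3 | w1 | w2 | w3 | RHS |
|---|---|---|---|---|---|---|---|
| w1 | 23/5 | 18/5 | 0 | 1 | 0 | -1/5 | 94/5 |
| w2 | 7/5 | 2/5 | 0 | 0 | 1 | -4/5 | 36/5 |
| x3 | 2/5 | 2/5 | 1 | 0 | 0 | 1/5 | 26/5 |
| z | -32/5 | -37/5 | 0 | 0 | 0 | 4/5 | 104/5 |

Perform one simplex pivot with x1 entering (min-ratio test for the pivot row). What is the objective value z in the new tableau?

1080/23

Ratio test on column x1 — row 1: (94/5)/(23/5) = 94/23; row 2: (36/5)/(7/5) = 36/7; row 3: (26/5)/(2/5) = 13. Minimum is 94/23 at row 1 (w1 leaves); pivot element 23/5.
Pivot on row 1; the z-row RHS becomes 104/5 − (-32/5)·(94/23) = 1080/23.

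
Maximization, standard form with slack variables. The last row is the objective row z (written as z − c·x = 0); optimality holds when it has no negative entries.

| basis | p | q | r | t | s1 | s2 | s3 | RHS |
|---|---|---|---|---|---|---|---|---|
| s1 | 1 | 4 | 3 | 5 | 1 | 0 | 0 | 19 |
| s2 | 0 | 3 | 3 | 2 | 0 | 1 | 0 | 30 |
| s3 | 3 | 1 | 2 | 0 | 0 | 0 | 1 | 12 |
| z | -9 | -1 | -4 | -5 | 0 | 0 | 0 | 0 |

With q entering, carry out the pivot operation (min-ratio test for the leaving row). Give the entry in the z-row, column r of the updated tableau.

Ratio test on column q — row 1: 19/4 = 19/4; row 2: 30/3 = 10; row 3: 12/1 = 12. Minimum is 19/4 at row 1 (s1 leaves); pivot element 4.
Divide row 1 by 4; eliminate column q from the other rows.
z-row update in column r: -4 − (-1)·(3/4) = -13/4.

-13/4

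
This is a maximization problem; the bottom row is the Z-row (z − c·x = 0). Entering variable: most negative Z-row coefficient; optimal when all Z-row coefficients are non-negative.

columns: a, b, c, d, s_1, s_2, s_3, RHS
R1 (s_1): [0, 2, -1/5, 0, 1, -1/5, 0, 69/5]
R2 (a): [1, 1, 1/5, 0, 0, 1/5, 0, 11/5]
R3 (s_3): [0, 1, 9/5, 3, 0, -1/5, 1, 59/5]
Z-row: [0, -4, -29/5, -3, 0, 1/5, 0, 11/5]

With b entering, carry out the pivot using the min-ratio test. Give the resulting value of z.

11

Ratio test on column b — row 1: (69/5)/2 = 69/10; row 2: (11/5)/1 = 11/5; row 3: (59/5)/1 = 59/5. Minimum is 11/5 at row 2 (a leaves); pivot element 1.
Pivot on row 2; the Z-row RHS becomes 11/5 − (-4)·(11/5) = 11.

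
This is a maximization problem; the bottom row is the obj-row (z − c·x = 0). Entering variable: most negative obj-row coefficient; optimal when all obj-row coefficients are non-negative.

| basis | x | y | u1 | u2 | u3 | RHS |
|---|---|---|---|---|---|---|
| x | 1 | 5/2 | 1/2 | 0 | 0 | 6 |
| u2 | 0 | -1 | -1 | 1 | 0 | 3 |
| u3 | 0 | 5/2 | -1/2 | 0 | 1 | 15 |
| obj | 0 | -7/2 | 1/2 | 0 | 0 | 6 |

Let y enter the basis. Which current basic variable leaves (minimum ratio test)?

x

Column y entries and ratios — x: 6/(5/2) = 12/5; u2: -1 ≤ 0, skip; u3: 15/(5/2) = 6.
Smallest ratio is 12/5 in the row of x, so x leaves.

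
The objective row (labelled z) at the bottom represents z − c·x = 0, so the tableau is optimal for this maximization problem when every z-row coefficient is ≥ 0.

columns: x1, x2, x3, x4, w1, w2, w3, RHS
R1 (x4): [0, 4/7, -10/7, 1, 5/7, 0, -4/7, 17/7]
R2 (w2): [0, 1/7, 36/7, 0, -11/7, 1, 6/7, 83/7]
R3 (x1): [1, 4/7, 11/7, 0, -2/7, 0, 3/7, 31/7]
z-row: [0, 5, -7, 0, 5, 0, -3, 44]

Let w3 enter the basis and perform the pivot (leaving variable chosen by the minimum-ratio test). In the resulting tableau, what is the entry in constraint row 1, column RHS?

25/3

Ratio test on column w3 — row 1: entry -4/7 ≤ 0; row 2: (83/7)/(6/7) = 83/6; row 3: (31/7)/(3/7) = 31/3. Minimum is 31/3 at row 3 (x1 leaves); pivot element 3/7.
Divide row 3 by 3/7; eliminate column w3 from the other rows.
Row 1 update in column RHS: 17/7 − (-4/7)·(31/3) = 25/3.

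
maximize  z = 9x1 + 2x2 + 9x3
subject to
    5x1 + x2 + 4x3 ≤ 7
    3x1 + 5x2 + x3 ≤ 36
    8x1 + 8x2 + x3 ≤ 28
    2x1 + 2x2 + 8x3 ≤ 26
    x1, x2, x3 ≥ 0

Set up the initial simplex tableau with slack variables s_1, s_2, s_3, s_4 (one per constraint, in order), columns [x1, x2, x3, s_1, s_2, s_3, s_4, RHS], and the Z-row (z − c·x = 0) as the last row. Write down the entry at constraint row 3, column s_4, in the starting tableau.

Slack s_4 belongs to constraint 4; its column is the unit vector e_4, so the entry in row 3 is 0.

0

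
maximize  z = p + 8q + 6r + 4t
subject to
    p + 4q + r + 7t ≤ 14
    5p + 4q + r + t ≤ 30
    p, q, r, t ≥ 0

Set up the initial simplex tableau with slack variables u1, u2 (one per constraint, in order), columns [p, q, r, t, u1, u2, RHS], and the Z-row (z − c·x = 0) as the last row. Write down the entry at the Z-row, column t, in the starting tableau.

-4

The Z-row carries the negated objective coefficients: the t entry is -4.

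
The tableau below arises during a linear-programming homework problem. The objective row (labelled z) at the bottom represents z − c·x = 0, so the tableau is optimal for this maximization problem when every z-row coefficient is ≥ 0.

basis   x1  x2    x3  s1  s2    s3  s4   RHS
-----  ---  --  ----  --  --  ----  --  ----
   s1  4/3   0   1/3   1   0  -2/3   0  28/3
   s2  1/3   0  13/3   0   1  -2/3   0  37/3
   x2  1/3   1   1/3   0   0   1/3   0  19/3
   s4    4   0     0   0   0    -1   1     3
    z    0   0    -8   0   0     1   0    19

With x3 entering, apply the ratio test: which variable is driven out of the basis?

s2

Column x3 entries and ratios — s1: (28/3)/(1/3) = 28; s2: (37/3)/(13/3) = 37/13; x2: (19/3)/(1/3) = 19; s4: 0 ≤ 0, skip.
Smallest ratio is 37/13 in the row of s2, so s2 leaves.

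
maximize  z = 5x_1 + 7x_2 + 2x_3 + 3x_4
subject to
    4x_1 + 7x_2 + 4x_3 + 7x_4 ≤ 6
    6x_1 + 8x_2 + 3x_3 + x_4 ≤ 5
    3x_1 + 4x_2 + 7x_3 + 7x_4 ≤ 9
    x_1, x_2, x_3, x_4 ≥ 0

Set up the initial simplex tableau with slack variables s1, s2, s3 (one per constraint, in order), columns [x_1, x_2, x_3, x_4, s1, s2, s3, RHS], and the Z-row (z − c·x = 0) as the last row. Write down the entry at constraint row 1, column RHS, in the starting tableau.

The RHS of constraint 1 is b_1 = 6.

6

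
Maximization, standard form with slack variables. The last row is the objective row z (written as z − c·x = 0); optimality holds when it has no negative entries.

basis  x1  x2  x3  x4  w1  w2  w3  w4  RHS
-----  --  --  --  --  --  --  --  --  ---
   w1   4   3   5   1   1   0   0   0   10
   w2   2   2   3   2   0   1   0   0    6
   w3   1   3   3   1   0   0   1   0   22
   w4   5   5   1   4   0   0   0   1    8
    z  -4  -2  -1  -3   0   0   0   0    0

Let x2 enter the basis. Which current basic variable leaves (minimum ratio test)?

w4

Column x2 entries and ratios — w1: 10/3 = 10/3; w2: 6/2 = 3; w3: 22/3 = 22/3; w4: 8/5 = 8/5.
Smallest ratio is 8/5 in the row of w4, so w4 leaves.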